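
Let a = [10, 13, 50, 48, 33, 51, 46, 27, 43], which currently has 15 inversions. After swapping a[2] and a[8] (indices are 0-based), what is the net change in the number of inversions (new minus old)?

-5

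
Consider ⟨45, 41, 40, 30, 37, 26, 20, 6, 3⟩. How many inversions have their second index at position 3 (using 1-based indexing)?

The element at index 3 is 40.
Elements before it: 45, 41
Those larger than 40: 45, 41

2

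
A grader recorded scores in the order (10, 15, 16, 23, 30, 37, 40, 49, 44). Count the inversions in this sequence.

1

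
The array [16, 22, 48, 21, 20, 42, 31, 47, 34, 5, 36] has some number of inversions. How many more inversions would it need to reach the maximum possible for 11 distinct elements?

Maximum inversions for 11 distinct elements is C(11, 2) = 11·10/2 = 55.
Current inversions — for each element, count later smaller elements:
16: 1
22: 3
48: 8
21: 2
20: 1
42: 4
31: 1
47: 3
34: 1
5: 0
36: 0
Current total: 1 + 3 + 8 + 2 + 1 + 4 + 1 + 3 + 1 + 0 + 0 = 24
Shortfall: 55 − 24 = 31

31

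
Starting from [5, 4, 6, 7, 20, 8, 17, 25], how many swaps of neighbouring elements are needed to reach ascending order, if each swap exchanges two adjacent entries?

3

The minimum number of adjacent swaps to sort an array equals its inversion count, since every such swap removes exactly one inversion.
Count inversions — for each element, later elements that are smaller:
5: 4 → 1
4: none → 0
6: none → 0
7: none → 0
20: 8, 17 → 2
8: none → 0
17: none → 0
25: none → 0
Total inversions: 1 + 0 + 0 + 0 + 2 + 0 + 0 + 0 = 3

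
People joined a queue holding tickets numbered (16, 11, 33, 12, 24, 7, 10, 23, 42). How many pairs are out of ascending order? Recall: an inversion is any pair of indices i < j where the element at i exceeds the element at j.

16

Element-by-element contributions:
16 → 11, 12, 7, 10 → 4
11 → 7, 10 → 2
33 → 12, 24, 7, 10, 23 → 5
12 → 7, 10 → 2
24 → 7, 10, 23 → 3
7 → none → 0
10 → none → 0
23 → none → 0
42 → none → 0
Sum: 4 + 2 + 5 + 2 + 3 + 0 + 0 + 0 + 0 = 16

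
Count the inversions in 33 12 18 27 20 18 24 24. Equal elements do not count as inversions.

For each element, count later entries that are smaller:
33: 7
12: 0
18: 0
27: 4
20: 1
18: 0
24: 0
24: 0
Sum: 7 + 0 + 0 + 4 + 1 + 0 + 0 + 0 = 12

12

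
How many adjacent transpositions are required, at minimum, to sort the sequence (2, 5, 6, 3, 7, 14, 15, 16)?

2 swaps

Each adjacent swap fixes exactly one inversion, so the minimum swap count equals the number of inversions.
Count inversions — for each element, later elements that are smaller:
2: none → 0
5: 3 → 1
6: 3 → 1
3: none → 0
7: none → 0
14: none → 0
15: none → 0
16: none → 0
Total inversions: 0 + 1 + 1 + 0 + 0 + 0 + 0 + 0 = 2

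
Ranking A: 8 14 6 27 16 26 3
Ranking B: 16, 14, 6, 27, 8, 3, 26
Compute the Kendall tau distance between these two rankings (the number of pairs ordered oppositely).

Assign each item its position (1..7) in the first ordering, then rewrite the second ordering as that position sequence:
positions: 8→1, 14→2, 6→3, 27→4, 16→5, 26→6, 3→7
second ordering as positions: [5, 2, 3, 4, 1, 7, 6]
Discordant pairs = inversions in this position sequence.
5: 2, 3, 4, 1 → 4
2: 1 → 1
3: 1 → 1
4: 1 → 1
1: 0
7: 6 → 1
6: 0
Total: 4 + 1 + 1 + 1 + 0 + 1 + 0 = 8

8 discordant pairs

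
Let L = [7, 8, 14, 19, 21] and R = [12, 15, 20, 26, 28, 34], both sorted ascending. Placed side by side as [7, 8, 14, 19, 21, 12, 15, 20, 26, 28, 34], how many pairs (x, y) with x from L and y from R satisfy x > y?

Count, for every r in R, how many entries of L exceed r:
r = 12: 14, 19, 21 → 3
r = 15: 19, 21 → 2
r = 20: 21 → 1
r = 26: none → 0
r = 28: none → 0
r = 34: none → 0
Cross-inversions: 3 + 2 + 1 + 0 + 0 + 0 = 6

There are 6 cross-inversions.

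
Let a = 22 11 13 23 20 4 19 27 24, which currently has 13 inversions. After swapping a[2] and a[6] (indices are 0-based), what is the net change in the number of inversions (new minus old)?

+1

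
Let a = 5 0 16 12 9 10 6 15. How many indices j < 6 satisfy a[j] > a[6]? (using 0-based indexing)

4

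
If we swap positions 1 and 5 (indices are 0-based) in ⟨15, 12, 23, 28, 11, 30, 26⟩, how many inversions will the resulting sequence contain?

12

Positions 1 and 5 hold 12 and 30; after swapping, the array is [15, 30, 23, 28, 11, 12, 26].
Sweep left to right; for each value list the smaller values that follow it:
15: 2
30: 5
23: 2
28: 3
11: 0
12: 0
26: 0
Sum: 2 + 5 + 2 + 3 + 0 + 0 + 0 = 12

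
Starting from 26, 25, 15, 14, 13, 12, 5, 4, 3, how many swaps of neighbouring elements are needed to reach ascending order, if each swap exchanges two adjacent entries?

36

Each adjacent swap fixes exactly one inversion, so the minimum swap count equals the number of inversions.
Count inversions — for each element, later elements that are smaller:
26: 25, 15, 14, 13, 12, 5, 4, 3 → 8
25: 15, 14, 13, 12, 5, 4, 3 → 7
15: 14, 13, 12, 5, 4, 3 → 6
14: 13, 12, 5, 4, 3 → 5
13: 12, 5, 4, 3 → 4
12: 5, 4, 3 → 3
5: 4, 3 → 2
4: 3 → 1
3: none → 0
Total inversions: 8 + 7 + 6 + 5 + 4 + 3 + 2 + 1 + 0 = 36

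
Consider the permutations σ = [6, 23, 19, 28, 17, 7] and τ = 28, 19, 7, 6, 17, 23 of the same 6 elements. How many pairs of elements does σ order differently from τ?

9 discordant pairs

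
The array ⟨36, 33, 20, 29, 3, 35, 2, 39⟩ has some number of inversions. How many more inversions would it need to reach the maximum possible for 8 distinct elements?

Maximum inversions for 8 distinct elements is C(8, 2) = 8·7/2 = 28.
Current inversions — for each element, count later smaller elements:
36: 6
33: 4
20: 2
29: 2
3: 1
35: 1
2: 0
39: 0
Current total: 6 + 4 + 2 + 2 + 1 + 1 + 0 + 0 = 16
Shortfall: 28 − 16 = 12

12 inversions short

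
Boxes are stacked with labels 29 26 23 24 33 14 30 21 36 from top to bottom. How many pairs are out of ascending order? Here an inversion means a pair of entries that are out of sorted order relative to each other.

For each element, count later entries that are smaller:
29: 5
26: 4
23: 2
24: 2
33: 3
14: 0
30: 1
21: 0
36: 0
Sum: 5 + 4 + 2 + 2 + 3 + 0 + 1 + 0 + 0 = 17

17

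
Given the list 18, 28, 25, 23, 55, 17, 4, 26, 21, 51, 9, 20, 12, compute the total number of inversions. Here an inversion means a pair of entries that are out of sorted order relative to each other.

Sweep left to right; for each value list the smaller values that follow it:
18: 4
28: 9
25: 7
23: 6
55: 8
17: 3
4: 0
26: 4
21: 3
51: 3
9: 0
20: 1
12: 0
Sum: 4 + 9 + 7 + 6 + 8 + 3 + 0 + 4 + 3 + 3 + 0 + 1 + 0 = 48

Inversions: 48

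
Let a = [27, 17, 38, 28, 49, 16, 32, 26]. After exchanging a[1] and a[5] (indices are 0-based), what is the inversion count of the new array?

Positions 1 and 5 hold 17 and 16; after swapping, the array is [27, 16, 38, 28, 49, 17, 32, 26].
For each element, count later entries that are smaller:
27: 3
16: 0
38: 4
28: 2
49: 3
17: 0
32: 1
26: 0
Sum: 3 + 0 + 4 + 2 + 3 + 0 + 1 + 0 = 13

13 inversions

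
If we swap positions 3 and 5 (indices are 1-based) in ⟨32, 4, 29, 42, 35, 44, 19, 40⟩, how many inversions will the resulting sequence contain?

Positions 3 and 5 hold 29 and 35; after swapping, the array is [32, 4, 35, 42, 29, 44, 19, 40].
For each element, count later entries that are smaller:
32: 3
4: 0
35: 2
42: 3
29: 1
44: 2
19: 0
40: 0
Sum: 3 + 0 + 2 + 3 + 1 + 2 + 0 + 0 = 11

11 inversions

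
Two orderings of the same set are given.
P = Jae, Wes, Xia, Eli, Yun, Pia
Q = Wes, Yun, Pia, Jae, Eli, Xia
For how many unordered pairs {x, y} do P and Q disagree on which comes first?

8 disagreeing pairs

Assign each item its position (1..6) in the first ordering, then rewrite the second ordering as that position sequence:
positions: Jae→1, Wes→2, Xia→3, Eli→4, Yun→5, Pia→6
second ordering as positions: [2, 5, 6, 1, 4, 3]
Discordant pairs = inversions in this position sequence.
2: 1 → 1
5: 1, 4, 3 → 3
6: 1, 4, 3 → 3
1: 0
4: 3 → 1
3: 0
Total: 1 + 3 + 3 + 0 + 1 + 0 = 8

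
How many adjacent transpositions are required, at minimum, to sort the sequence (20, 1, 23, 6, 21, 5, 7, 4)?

Each adjacent swap fixes exactly one inversion, so the minimum swap count equals the number of inversions.
Count inversions — for each element, later elements that are smaller:
20: 1, 6, 5, 7, 4 → 5
1: none → 0
23: 6, 21, 5, 7, 4 → 5
6: 5, 4 → 2
21: 5, 7, 4 → 3
5: 4 → 1
7: 4 → 1
4: none → 0
Total inversions: 5 + 0 + 5 + 2 + 3 + 1 + 1 + 0 = 17

17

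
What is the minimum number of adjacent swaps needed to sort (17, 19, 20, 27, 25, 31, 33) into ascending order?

1 adjacent swap

The minimum number of adjacent swaps to sort an array equals its inversion count, since every such swap removes exactly one inversion.
Count inversions — for each element, later elements that are smaller:
17: none → 0
19: none → 0
20: none → 0
27: 25 → 1
25: none → 0
31: none → 0
33: none → 0
Total inversions: 0 + 0 + 0 + 1 + 0 + 0 + 0 = 1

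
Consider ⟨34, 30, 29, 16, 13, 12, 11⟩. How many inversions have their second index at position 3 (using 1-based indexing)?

The element at index 3 is 29.
Elements before it: 34, 30
Those larger than 29: 34, 30

2 such elements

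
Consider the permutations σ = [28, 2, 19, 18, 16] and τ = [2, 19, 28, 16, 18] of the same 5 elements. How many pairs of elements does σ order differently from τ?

Assign each item its position (1..5) in the first ordering, then rewrite the second ordering as that position sequence:
positions: 28→1, 2→2, 19→3, 18→4, 16→5
second ordering as positions: [2, 3, 1, 5, 4]
Discordant pairs = inversions in this position sequence.
2: 1 → 1
3: 1 → 1
1: 0
5: 4 → 1
4: 0
Total: 1 + 1 + 0 + 1 + 0 = 3

3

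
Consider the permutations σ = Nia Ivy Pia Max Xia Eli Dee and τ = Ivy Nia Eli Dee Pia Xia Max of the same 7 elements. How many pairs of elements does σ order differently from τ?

Assign each item its position (1..7) in the first ordering, then rewrite the second ordering as that position sequence:
positions: Nia→1, Ivy→2, Pia→3, Max→4, Xia→5, Eli→6, Dee→7
second ordering as positions: [2, 1, 6, 7, 3, 5, 4]
Discordant pairs = inversions in this position sequence.
2: 1 → 1
1: 0
6: 3, 5, 4 → 3
7: 3, 5, 4 → 3
3: 0
5: 4 → 1
4: 0
Total: 1 + 0 + 3 + 3 + 0 + 1 + 0 = 8

There are 8 discordant pairs.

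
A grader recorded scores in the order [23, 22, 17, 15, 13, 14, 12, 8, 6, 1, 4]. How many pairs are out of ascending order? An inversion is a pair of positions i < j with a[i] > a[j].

Sweep left to right; for each value list the smaller values that follow it:
23 → 22, 17, 15, 13, 14, 12, 8, 6, 1, 4 → 10
22 → 17, 15, 13, 14, 12, 8, 6, 1, 4 → 9
17 → 15, 13, 14, 12, 8, 6, 1, 4 → 8
15 → 13, 14, 12, 8, 6, 1, 4 → 7
13 → 12, 8, 6, 1, 4 → 5
14 → 12, 8, 6, 1, 4 → 5
12 → 8, 6, 1, 4 → 4
8 → 6, 1, 4 → 3
6 → 1, 4 → 2
1 → none → 0
4 → none → 0
Sum: 10 + 9 + 8 + 7 + 5 + 5 + 4 + 3 + 2 + 0 + 0 = 53

53 inversions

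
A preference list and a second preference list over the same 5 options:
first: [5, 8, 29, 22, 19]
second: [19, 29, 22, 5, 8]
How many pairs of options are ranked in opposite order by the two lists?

Assign each item its position (1..5) in the first ordering, then rewrite the second ordering as that position sequence:
positions: 5→1, 8→2, 29→3, 22→4, 19→5
second ordering as positions: [5, 3, 4, 1, 2]
Discordant pairs = inversions in this position sequence.
5: 3, 4, 1, 2 → 4
3: 1, 2 → 2
4: 1, 2 → 2
1: 0
2: 0
Total: 4 + 2 + 2 + 0 + 0 = 8

There are 8 pairs.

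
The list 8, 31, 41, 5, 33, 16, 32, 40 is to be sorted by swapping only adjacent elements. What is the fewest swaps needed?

Adjacent swaps: 10

Minimum adjacent swaps = number of inversions (each swap of adjacent out-of-order elements removes one inversion and no swap can remove more).
Count inversions — for each element, later elements that are smaller:
8: 5 → 1
31: 5, 16 → 2
41: 5, 33, 16, 32, 40 → 5
5: none → 0
33: 16, 32 → 2
16: none → 0
32: none → 0
40: none → 0
Total inversions: 1 + 2 + 5 + 0 + 2 + 0 + 0 + 0 = 10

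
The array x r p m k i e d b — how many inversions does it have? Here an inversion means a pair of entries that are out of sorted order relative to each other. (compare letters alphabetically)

36

For each element, count later entries that are smaller:
x: 8
r: 7
p: 6
m: 5
k: 4
i: 3
e: 2
d: 1
b: 0
Sum: 8 + 7 + 6 + 5 + 4 + 3 + 2 + 1 + 0 = 36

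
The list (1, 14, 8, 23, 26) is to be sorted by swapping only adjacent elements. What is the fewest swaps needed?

1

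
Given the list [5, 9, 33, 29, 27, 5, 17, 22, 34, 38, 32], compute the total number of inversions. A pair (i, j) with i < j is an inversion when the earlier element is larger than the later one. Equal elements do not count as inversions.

16

Sweep left to right; for each value list the smaller values that follow it:
5: 0
9: 1
33: 6
29: 4
27: 3
5: 0
17: 0
22: 0
34: 1
38: 1
32: 0
Sum: 0 + 1 + 6 + 4 + 3 + 0 + 0 + 0 + 1 + 1 + 0 = 16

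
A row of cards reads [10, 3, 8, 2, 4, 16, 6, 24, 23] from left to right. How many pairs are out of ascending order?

For each element, count later entries that are smaller:
10 → 3, 8, 2, 4, 6 → 5
3 → 2 → 1
8 → 2, 4, 6 → 3
2 → none → 0
4 → none → 0
16 → 6 → 1
6 → none → 0
24 → 23 → 1
23 → none → 0
Sum: 5 + 1 + 3 + 0 + 0 + 1 + 0 + 1 + 0 = 11

11 out-of-order pairs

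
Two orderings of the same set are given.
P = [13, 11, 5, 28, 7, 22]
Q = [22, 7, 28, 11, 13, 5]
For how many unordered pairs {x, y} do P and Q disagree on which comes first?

Assign each item its position (1..6) in the first ordering, then rewrite the second ordering as that position sequence:
positions: 13→1, 11→2, 5→3, 28→4, 7→5, 22→6
second ordering as positions: [6, 5, 4, 2, 1, 3]
Discordant pairs = inversions in this position sequence.
6: 5, 4, 2, 1, 3 → 5
5: 4, 2, 1, 3 → 4
4: 2, 1, 3 → 3
2: 1 → 1
1: 0
3: 0
Total: 5 + 4 + 3 + 1 + 0 + 0 = 13

13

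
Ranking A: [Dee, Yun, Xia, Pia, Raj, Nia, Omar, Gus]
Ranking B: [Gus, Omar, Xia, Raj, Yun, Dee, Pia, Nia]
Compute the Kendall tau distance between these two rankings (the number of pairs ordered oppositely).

Assign each item its position (1..8) in the first ordering, then rewrite the second ordering as that position sequence:
positions: Dee→1, Yun→2, Xia→3, Pia→4, Raj→5, Nia→6, Omar→7, Gus→8
second ordering as positions: [8, 7, 3, 5, 2, 1, 4, 6]
Discordant pairs = inversions in this position sequence.
8: 7, 3, 5, 2, 1, 4, 6 → 7
7: 3, 5, 2, 1, 4, 6 → 6
3: 2, 1 → 2
5: 2, 1, 4 → 3
2: 1 → 1
1: 0
4: 0
6: 0
Total: 7 + 6 + 2 + 3 + 1 + 0 + 0 + 0 = 19

19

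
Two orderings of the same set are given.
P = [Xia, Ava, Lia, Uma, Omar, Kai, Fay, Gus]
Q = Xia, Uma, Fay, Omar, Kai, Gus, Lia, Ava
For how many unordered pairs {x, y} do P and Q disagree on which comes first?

Assign each item its position (1..8) in the first ordering, then rewrite the second ordering as that position sequence:
positions: Xia→1, Ava→2, Lia→3, Uma→4, Omar→5, Kai→6, Fay→7, Gus→8
second ordering as positions: [1, 4, 7, 5, 6, 8, 3, 2]
Discordant pairs = inversions in this position sequence.
1: 0
4: 3, 2 → 2
7: 5, 6, 3, 2 → 4
5: 3, 2 → 2
6: 3, 2 → 2
8: 3, 2 → 2
3: 2 → 1
2: 0
Total: 0 + 2 + 4 + 2 + 2 + 2 + 1 + 0 = 13

13 disagreeing pairs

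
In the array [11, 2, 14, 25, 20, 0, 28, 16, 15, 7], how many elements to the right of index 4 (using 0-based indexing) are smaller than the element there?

4

The element at index 4 is 20.
Elements after it: 0, 28, 16, 15, 7
Those smaller than 20: 0, 16, 15, 7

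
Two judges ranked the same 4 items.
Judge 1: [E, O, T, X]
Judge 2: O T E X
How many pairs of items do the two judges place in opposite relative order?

Assign each item its position (1..4) in the first ordering, then rewrite the second ordering as that position sequence:
positions: E→1, O→2, T→3, X→4
second ordering as positions: [2, 3, 1, 4]
Discordant pairs = inversions in this position sequence.
2: 1 → 1
3: 1 → 1
1: 0
4: 0
Total: 1 + 1 + 0 + 0 = 2

2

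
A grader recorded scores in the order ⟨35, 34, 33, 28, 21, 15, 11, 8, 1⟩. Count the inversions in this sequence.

Inversions: 36

Sweep left to right; for each value list the smaller values that follow it:
35 → 34, 33, 28, 21, 15, 11, 8, 1 → 8
34 → 33, 28, 21, 15, 11, 8, 1 → 7
33 → 28, 21, 15, 11, 8, 1 → 6
28 → 21, 15, 11, 8, 1 → 5
21 → 15, 11, 8, 1 → 4
15 → 11, 8, 1 → 3
11 → 8, 1 → 2
8 → 1 → 1
1 → none → 0
Sum: 8 + 7 + 6 + 5 + 4 + 3 + 2 + 1 + 0 = 36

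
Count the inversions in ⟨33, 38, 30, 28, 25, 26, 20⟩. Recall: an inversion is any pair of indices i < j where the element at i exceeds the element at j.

Count, for each position, how many later elements it exceeds:
33 → 30, 28, 25, 26, 20 → 5
38 → 30, 28, 25, 26, 20 → 5
30 → 28, 25, 26, 20 → 4
28 → 25, 26, 20 → 3
25 → 20 → 1
26 → 20 → 1
20 → none → 0
Sum: 5 + 5 + 4 + 3 + 1 + 1 + 0 = 19

19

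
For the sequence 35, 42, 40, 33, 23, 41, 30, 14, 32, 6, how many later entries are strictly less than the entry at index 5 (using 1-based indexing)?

2

The element at index 5 is 23.
Elements after it: 41, 30, 14, 32, 6
Those smaller than 23: 14, 6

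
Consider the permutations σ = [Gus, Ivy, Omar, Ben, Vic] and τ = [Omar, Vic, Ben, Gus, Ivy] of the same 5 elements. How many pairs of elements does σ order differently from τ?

7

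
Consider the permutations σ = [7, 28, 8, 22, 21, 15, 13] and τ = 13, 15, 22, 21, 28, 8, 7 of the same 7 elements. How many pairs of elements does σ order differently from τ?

19

Assign each item its position (1..7) in the first ordering, then rewrite the second ordering as that position sequence:
positions: 7→1, 28→2, 8→3, 22→4, 21→5, 15→6, 13→7
second ordering as positions: [7, 6, 4, 5, 2, 3, 1]
Discordant pairs = inversions in this position sequence.
7: 6, 4, 5, 2, 3, 1 → 6
6: 4, 5, 2, 3, 1 → 5
4: 2, 3, 1 → 3
5: 2, 3, 1 → 3
2: 1 → 1
3: 1 → 1
1: 0
Total: 6 + 5 + 3 + 3 + 1 + 1 + 0 = 19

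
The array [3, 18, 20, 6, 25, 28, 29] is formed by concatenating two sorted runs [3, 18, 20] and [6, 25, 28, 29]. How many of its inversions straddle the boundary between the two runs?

2

Count, for every r in R, how many entries of L exceed r:
r = 6: 18, 20 → 2
r = 25: none → 0
r = 28: none → 0
r = 29: none → 0
Cross-inversions: 2 + 0 + 0 + 0 = 2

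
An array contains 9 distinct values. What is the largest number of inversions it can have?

Inversions: 36

The maximum occurs when the array is in strictly decreasing order: every one of the C(9, 2) pairs is inverted.
C(9, 2) = 9·8/2 = 36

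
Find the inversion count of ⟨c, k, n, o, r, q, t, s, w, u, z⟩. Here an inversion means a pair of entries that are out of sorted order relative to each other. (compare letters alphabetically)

Sweep left to right; for each value list the smaller values that follow it:
c → none → 0
k → none → 0
n → none → 0
o → none → 0
r → q → 1
q → none → 0
t → s → 1
s → none → 0
w → u → 1
u → none → 0
z → none → 0
Sum: 0 + 0 + 0 + 0 + 1 + 0 + 1 + 0 + 1 + 0 + 0 = 3

3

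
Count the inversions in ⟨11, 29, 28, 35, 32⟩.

Element-by-element contributions:
11 → none → 0
29 → 28 → 1
28 → none → 0
35 → 32 → 1
32 → none → 0
Sum: 0 + 1 + 0 + 1 + 0 = 2

2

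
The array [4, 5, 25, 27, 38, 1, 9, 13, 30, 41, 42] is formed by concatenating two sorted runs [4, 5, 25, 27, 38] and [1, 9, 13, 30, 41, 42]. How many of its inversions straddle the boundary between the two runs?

Split inversions: 12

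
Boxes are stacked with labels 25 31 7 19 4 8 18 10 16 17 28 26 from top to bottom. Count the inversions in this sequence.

Inversions: 29

Sweep left to right; for each value list the smaller values that follow it:
25: 8
31: 10
7: 1
19: 6
4: 0
8: 0
18: 3
10: 0
16: 0
17: 0
28: 1
26: 0
Sum: 8 + 10 + 1 + 6 + 0 + 0 + 3 + 0 + 0 + 0 + 1 + 0 = 29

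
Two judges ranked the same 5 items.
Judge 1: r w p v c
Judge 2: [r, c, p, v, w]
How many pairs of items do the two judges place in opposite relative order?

5

Assign each item its position (1..5) in the first ordering, then rewrite the second ordering as that position sequence:
positions: r→1, w→2, p→3, v→4, c→5
second ordering as positions: [1, 5, 3, 4, 2]
Discordant pairs = inversions in this position sequence.
1: 0
5: 3, 4, 2 → 3
3: 2 → 1
4: 2 → 1
2: 0
Total: 0 + 3 + 1 + 1 + 0 = 5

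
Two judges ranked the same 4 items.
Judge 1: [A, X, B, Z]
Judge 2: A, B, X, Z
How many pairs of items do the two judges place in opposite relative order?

Assign each item its position (1..4) in the first ordering, then rewrite the second ordering as that position sequence:
positions: A→1, X→2, B→3, Z→4
second ordering as positions: [1, 3, 2, 4]
Discordant pairs = inversions in this position sequence.
1: 0
3: 2 → 1
2: 0
4: 0
Total: 0 + 1 + 0 + 0 = 1

1 discordant pair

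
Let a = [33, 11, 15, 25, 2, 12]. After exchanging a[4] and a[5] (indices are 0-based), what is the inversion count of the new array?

Positions 4 and 5 hold 2 and 12; after swapping, the array is [33, 11, 15, 25, 12, 2].
Count, for each position, how many later elements it exceeds:
33 → 11, 15, 25, 12, 2 → 5
11 → 2 → 1
15 → 12, 2 → 2
25 → 12, 2 → 2
12 → 2 → 1
2 → none → 0
Sum: 5 + 1 + 2 + 2 + 1 + 0 = 11

11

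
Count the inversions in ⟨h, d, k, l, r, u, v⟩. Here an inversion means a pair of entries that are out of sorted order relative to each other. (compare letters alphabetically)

1 inversion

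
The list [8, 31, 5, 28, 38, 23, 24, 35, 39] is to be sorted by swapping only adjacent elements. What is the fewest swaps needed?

The minimum number of adjacent swaps to sort an array equals its inversion count, since every such swap removes exactly one inversion.
Count inversions — for each element, later elements that are smaller:
8: 5 → 1
31: 5, 28, 23, 24 → 4
5: none → 0
28: 23, 24 → 2
38: 23, 24, 35 → 3
23: none → 0
24: none → 0
35: none → 0
39: none → 0
Total inversions: 1 + 4 + 0 + 2 + 3 + 0 + 0 + 0 + 0 = 10

10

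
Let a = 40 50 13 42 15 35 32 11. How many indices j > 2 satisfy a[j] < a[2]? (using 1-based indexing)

6

The element at index 2 is 50.
Elements after it: 13, 42, 15, 35, 32, 11
Those smaller than 50: 13, 42, 15, 35, 32, 11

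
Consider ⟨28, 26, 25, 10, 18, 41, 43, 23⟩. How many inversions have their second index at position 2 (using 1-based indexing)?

1

The element at index 2 is 26.
Elements before it: 28
Those larger than 26: 28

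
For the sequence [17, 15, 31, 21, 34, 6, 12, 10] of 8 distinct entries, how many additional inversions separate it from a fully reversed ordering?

10

Maximum inversions for 8 distinct elements is C(8, 2) = 8·7/2 = 28.
Current inversions — for each element, count later smaller elements:
17: 4
15: 3
31: 4
21: 3
34: 3
6: 0
12: 1
10: 0
Current total: 4 + 3 + 4 + 3 + 3 + 0 + 1 + 0 = 18
Shortfall: 28 − 18 = 10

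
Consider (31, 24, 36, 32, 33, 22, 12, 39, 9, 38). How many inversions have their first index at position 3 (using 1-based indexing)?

5

The element at index 3 is 36.
Elements after it: 32, 33, 22, 12, 39, 9, 38
Those smaller than 36: 32, 33, 22, 12, 9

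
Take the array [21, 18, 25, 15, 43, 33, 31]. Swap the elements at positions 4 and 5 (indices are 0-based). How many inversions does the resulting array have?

6

Positions 4 and 5 hold 43 and 33; after swapping, the array is [21, 18, 25, 15, 33, 43, 31].
Sweep left to right; for each value list the smaller values that follow it:
21: 2
18: 1
25: 1
15: 0
33: 1
43: 1
31: 0
Sum: 2 + 1 + 1 + 0 + 1 + 1 + 0 = 6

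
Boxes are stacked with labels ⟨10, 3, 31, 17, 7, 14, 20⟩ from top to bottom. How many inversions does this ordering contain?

8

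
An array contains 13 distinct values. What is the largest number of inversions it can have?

A reversed (strictly descending) arrangement makes every pair an inversion, giving C(13, 2) inversions.
C(13, 2) = 13·12/2 = 78

78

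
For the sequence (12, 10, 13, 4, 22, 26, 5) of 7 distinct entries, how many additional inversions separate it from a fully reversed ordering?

12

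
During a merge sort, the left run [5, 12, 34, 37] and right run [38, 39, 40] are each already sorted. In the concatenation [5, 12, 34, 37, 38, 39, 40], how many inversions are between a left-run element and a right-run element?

Split inversions: 0

Count, for every r in R, how many entries of L exceed r:
r = 38: none → 0
r = 39: none → 0
r = 40: none → 0
Cross-inversions: 0 + 0 + 0 = 0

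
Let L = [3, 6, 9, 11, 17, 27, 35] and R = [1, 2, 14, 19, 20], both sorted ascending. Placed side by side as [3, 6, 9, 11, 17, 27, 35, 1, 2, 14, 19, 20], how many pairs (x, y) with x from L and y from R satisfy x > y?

Count, for every r in R, how many entries of L exceed r:
r = 1: 3, 6, 9, 11, 17, 27, 35 → 7
r = 2: 3, 6, 9, 11, 17, 27, 35 → 7
r = 14: 17, 27, 35 → 3
r = 19: 27, 35 → 2
r = 20: 27, 35 → 2
Cross-inversions: 7 + 7 + 3 + 2 + 2 = 21

21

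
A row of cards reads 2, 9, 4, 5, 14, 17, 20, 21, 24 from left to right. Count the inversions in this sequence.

There are 2 out-of-order pairs.

Element-by-element contributions:
2 → none → 0
9 → 4, 5 → 2
4 → none → 0
5 → none → 0
14 → none → 0
17 → none → 0
20 → none → 0
21 → none → 0
24 → none → 0
Sum: 0 + 2 + 0 + 0 + 0 + 0 + 0 + 0 + 0 = 2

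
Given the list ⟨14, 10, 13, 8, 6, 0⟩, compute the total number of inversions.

14

Sweep left to right; for each value list the smaller values that follow it:
14 → 10, 13, 8, 6, 0 → 5
10 → 8, 6, 0 → 3
13 → 8, 6, 0 → 3
8 → 6, 0 → 2
6 → 0 → 1
0 → none → 0
Sum: 5 + 3 + 3 + 2 + 1 + 0 = 14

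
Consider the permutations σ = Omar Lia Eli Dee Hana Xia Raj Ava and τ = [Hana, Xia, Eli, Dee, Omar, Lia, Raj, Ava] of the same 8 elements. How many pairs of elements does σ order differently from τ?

Assign each item its position (1..8) in the first ordering, then rewrite the second ordering as that position sequence:
positions: Omar→1, Lia→2, Eli→3, Dee→4, Hana→5, Xia→6, Raj→7, Ava→8
second ordering as positions: [5, 6, 3, 4, 1, 2, 7, 8]
Discordant pairs = inversions in this position sequence.
5: 3, 4, 1, 2 → 4
6: 3, 4, 1, 2 → 4
3: 1, 2 → 2
4: 1, 2 → 2
1: 0
2: 0
7: 0
8: 0
Total: 4 + 4 + 2 + 2 + 0 + 0 + 0 + 0 = 12

Discordant pairs: 12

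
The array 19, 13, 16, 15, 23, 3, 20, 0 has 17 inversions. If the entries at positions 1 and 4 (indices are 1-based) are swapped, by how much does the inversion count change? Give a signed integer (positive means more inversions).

-3

Positions 1 and 4 hold 19 and 15; after swapping, the array is [15, 13, 16, 19, 23, 3, 20, 0].
Sweep left to right; for each value list the smaller values that follow it:
15 → 13, 3, 0 → 3
13 → 3, 0 → 2
16 → 3, 0 → 2
19 → 3, 0 → 2
23 → 3, 20, 0 → 3
3 → 0 → 1
20 → 0 → 1
0 → none → 0
Sum: 3 + 2 + 2 + 2 + 3 + 1 + 1 + 0 = 14
Change: 14 − 17 = -3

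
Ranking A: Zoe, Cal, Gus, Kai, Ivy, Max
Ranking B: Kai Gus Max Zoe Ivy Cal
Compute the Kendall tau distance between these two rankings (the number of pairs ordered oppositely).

Assign each item its position (1..6) in the first ordering, then rewrite the second ordering as that position sequence:
positions: Zoe→1, Cal→2, Gus→3, Kai→4, Ivy→5, Max→6
second ordering as positions: [4, 3, 6, 1, 5, 2]
Discordant pairs = inversions in this position sequence.
4: 3, 1, 2 → 3
3: 1, 2 → 2
6: 1, 5, 2 → 3
1: 0
5: 2 → 1
2: 0
Total: 3 + 2 + 3 + 0 + 1 + 0 = 9

9 discordant pairs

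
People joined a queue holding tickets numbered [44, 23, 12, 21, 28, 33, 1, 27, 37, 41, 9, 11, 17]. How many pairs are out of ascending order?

Sweep left to right; for each value list the smaller values that follow it:
44 → 23, 12, 21, 28, 33, 1, 27, 37, 41, 9, 11, 17 → 12
23 → 12, 21, 1, 9, 11, 17 → 6
12 → 1, 9, 11 → 3
21 → 1, 9, 11, 17 → 4
28 → 1, 27, 9, 11, 17 → 5
33 → 1, 27, 9, 11, 17 → 5
1 → none → 0
27 → 9, 11, 17 → 3
37 → 9, 11, 17 → 3
41 → 9, 11, 17 → 3
9 → none → 0
11 → none → 0
17 → none → 0
Sum: 12 + 6 + 3 + 4 + 5 + 5 + 0 + 3 + 3 + 3 + 0 + 0 + 0 = 44

44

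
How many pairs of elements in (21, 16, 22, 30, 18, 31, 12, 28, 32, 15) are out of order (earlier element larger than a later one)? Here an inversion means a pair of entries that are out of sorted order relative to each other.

20 inversions

Sweep left to right; for each value list the smaller values that follow it:
21 → 16, 18, 12, 15 → 4
16 → 12, 15 → 2
22 → 18, 12, 15 → 3
30 → 18, 12, 28, 15 → 4
18 → 12, 15 → 2
31 → 12, 28, 15 → 3
12 → none → 0
28 → 15 → 1
32 → 15 → 1
15 → none → 0
Sum: 4 + 2 + 3 + 4 + 2 + 3 + 0 + 1 + 1 + 0 = 20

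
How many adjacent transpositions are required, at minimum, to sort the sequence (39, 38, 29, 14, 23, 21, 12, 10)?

26

The minimum number of adjacent swaps to sort an array equals its inversion count, since every such swap removes exactly one inversion.
Count inversions — for each element, later elements that are smaller:
39: 38, 29, 14, 23, 21, 12, 10 → 7
38: 29, 14, 23, 21, 12, 10 → 6
29: 14, 23, 21, 12, 10 → 5
14: 12, 10 → 2
23: 21, 12, 10 → 3
21: 12, 10 → 2
12: 10 → 1
10: none → 0
Total inversions: 7 + 6 + 5 + 2 + 3 + 2 + 1 + 0 = 26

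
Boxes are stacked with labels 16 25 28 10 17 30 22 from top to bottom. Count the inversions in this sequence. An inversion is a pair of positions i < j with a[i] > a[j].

8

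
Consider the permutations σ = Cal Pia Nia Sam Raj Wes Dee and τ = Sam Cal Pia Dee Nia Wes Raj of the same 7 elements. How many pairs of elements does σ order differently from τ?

Assign each item its position (1..7) in the first ordering, then rewrite the second ordering as that position sequence:
positions: Cal→1, Pia→2, Nia→3, Sam→4, Raj→5, Wes→6, Dee→7
second ordering as positions: [4, 1, 2, 7, 3, 6, 5]
Discordant pairs = inversions in this position sequence.
4: 1, 2, 3 → 3
1: 0
2: 0
7: 3, 6, 5 → 3
3: 0
6: 5 → 1
5: 0
Total: 3 + 0 + 0 + 3 + 0 + 1 + 0 = 7

Discordant pairs: 7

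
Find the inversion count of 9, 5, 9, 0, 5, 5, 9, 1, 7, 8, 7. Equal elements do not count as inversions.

Element-by-element contributions:
9: 8
5: 2
9: 7
0: 0
5: 1
5: 1
9: 4
1: 0
7: 0
8: 1
7: 0
Sum: 8 + 2 + 7 + 0 + 1 + 1 + 4 + 0 + 0 + 1 + 0 = 24

24 inversions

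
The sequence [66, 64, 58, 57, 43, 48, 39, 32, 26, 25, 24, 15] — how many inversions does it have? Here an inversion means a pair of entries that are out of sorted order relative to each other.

65 out-of-order pairs

Element-by-element contributions:
66 → 64, 58, 57, 43, 48, 39, 32, 26, 25, 24, 15 → 11
64 → 58, 57, 43, 48, 39, 32, 26, 25, 24, 15 → 10
58 → 57, 43, 48, 39, 32, 26, 25, 24, 15 → 9
57 → 43, 48, 39, 32, 26, 25, 24, 15 → 8
43 → 39, 32, 26, 25, 24, 15 → 6
48 → 39, 32, 26, 25, 24, 15 → 6
39 → 32, 26, 25, 24, 15 → 5
32 → 26, 25, 24, 15 → 4
26 → 25, 24, 15 → 3
25 → 24, 15 → 2
24 → 15 → 1
15 → none → 0
Sum: 11 + 10 + 9 + 8 + 6 + 6 + 5 + 4 + 3 + 2 + 1 + 0 = 65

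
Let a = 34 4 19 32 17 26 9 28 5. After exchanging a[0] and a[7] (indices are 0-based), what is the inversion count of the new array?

Positions 0 and 7 hold 34 and 28; after swapping, the array is [28, 4, 19, 32, 17, 26, 9, 34, 5].
Element-by-element contributions:
28: 6
4: 0
19: 3
32: 4
17: 2
26: 2
9: 1
34: 1
5: 0
Sum: 6 + 0 + 3 + 4 + 2 + 2 + 1 + 1 + 0 = 19

19 inversions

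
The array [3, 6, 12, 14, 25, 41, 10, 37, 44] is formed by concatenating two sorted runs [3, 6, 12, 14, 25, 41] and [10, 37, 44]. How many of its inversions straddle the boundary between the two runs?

Split inversions: 5

For each element r of the right run, count left-run elements greater than r:
r = 10: 12, 14, 25, 41 → 4
r = 37: 41 → 1
r = 44: none → 0
Cross-inversions: 4 + 1 + 0 = 5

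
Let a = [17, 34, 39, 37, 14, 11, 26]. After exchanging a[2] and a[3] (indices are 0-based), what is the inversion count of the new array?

Positions 2 and 3 hold 39 and 37; after swapping, the array is [17, 34, 37, 39, 14, 11, 26].
Sweep left to right; for each value list the smaller values that follow it:
17 → 14, 11 → 2
34 → 14, 11, 26 → 3
37 → 14, 11, 26 → 3
39 → 14, 11, 26 → 3
14 → 11 → 1
11 → none → 0
26 → none → 0
Sum: 2 + 3 + 3 + 3 + 1 + 0 + 0 = 12

12 inversions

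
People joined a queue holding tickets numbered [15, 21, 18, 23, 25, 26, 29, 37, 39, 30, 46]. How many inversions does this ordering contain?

3

Count, for each position, how many later elements it exceeds:
15 → none → 0
21 → 18 → 1
18 → none → 0
23 → none → 0
25 → none → 0
26 → none → 0
29 → none → 0
37 → 30 → 1
39 → 30 → 1
30 → none → 0
46 → none → 0
Sum: 0 + 1 + 0 + 0 + 0 + 0 + 0 + 1 + 1 + 0 + 0 = 3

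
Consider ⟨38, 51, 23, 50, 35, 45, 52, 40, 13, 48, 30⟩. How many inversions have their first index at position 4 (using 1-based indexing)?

6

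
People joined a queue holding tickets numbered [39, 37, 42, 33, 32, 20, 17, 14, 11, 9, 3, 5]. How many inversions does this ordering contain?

63 out-of-order pairs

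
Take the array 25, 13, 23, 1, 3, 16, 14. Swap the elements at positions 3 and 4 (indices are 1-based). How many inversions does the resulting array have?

Positions 3 and 4 hold 23 and 1; after swapping, the array is [25, 13, 1, 23, 3, 16, 14].
For each element, count later entries that are smaller:
25: 6
13: 2
1: 0
23: 3
3: 0
16: 1
14: 0
Sum: 6 + 2 + 0 + 3 + 0 + 1 + 0 = 12

12 inversions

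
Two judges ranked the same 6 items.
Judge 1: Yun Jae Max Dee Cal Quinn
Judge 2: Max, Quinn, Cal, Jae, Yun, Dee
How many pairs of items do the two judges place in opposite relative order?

10 discordant pairs

Assign each item its position (1..6) in the first ordering, then rewrite the second ordering as that position sequence:
positions: Yun→1, Jae→2, Max→3, Dee→4, Cal→5, Quinn→6
second ordering as positions: [3, 6, 5, 2, 1, 4]
Discordant pairs = inversions in this position sequence.
3: 2, 1 → 2
6: 5, 2, 1, 4 → 4
5: 2, 1, 4 → 3
2: 1 → 1
1: 0
4: 0
Total: 2 + 4 + 3 + 1 + 0 + 0 = 10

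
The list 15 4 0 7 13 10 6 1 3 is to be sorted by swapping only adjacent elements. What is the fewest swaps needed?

The minimum number of adjacent swaps to sort an array equals its inversion count, since every such swap removes exactly one inversion.
Count inversions — for each element, later elements that are smaller:
15: 4, 0, 7, 13, 10, 6, 1, 3 → 8
4: 0, 1, 3 → 3
0: none → 0
7: 6, 1, 3 → 3
13: 10, 6, 1, 3 → 4
10: 6, 1, 3 → 3
6: 1, 3 → 2
1: none → 0
3: none → 0
Total inversions: 8 + 3 + 0 + 3 + 4 + 3 + 2 + 0 + 0 = 23

23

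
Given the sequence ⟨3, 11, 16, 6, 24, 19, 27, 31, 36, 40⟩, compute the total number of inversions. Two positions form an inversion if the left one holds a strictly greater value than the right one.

3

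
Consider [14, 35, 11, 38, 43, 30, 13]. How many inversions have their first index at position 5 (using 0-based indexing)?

1 such element

The element at index 5 is 30.
Elements after it: 13
Those smaller than 30: 13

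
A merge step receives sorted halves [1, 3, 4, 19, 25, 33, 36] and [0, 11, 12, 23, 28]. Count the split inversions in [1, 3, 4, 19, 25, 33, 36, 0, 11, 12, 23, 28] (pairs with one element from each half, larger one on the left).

Take each right-half value and tally the left-half values above it:
r = 0: 1, 3, 4, 19, 25, 33, 36 → 7
r = 11: 19, 25, 33, 36 → 4
r = 12: 19, 25, 33, 36 → 4
r = 23: 25, 33, 36 → 3
r = 28: 33, 36 → 2
Cross-inversions: 7 + 4 + 4 + 3 + 2 = 20

20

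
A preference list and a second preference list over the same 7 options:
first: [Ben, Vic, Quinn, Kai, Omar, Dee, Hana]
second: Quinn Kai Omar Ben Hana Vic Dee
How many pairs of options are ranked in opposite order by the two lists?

Assign each item its position (1..7) in the first ordering, then rewrite the second ordering as that position sequence:
positions: Ben→1, Vic→2, Quinn→3, Kai→4, Omar→5, Dee→6, Hana→7
second ordering as positions: [3, 4, 5, 1, 7, 2, 6]
Discordant pairs = inversions in this position sequence.
3: 1, 2 → 2
4: 1, 2 → 2
5: 1, 2 → 2
1: 0
7: 2, 6 → 2
2: 0
6: 0
Total: 2 + 2 + 2 + 0 + 2 + 0 + 0 = 8

8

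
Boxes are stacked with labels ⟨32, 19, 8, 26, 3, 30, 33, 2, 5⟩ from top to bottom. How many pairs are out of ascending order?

22 inversions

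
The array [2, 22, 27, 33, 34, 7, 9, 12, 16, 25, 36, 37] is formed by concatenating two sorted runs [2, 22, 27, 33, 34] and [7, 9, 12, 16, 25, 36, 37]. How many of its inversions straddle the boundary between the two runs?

19

Take each right-half value and tally the left-half values above it:
r = 7: 22, 27, 33, 34 → 4
r = 9: 22, 27, 33, 34 → 4
r = 12: 22, 27, 33, 34 → 4
r = 16: 22, 27, 33, 34 → 4
r = 25: 27, 33, 34 → 3
r = 36: none → 0
r = 37: none → 0
Cross-inversions: 4 + 4 + 4 + 4 + 3 + 0 + 0 = 19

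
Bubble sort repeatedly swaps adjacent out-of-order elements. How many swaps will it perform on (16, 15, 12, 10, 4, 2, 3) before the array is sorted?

Each adjacent swap fixes exactly one inversion, so the minimum swap count equals the number of inversions.
Count inversions — for each element, later elements that are smaller:
16: 15, 12, 10, 4, 2, 3 → 6
15: 12, 10, 4, 2, 3 → 5
12: 10, 4, 2, 3 → 4
10: 4, 2, 3 → 3
4: 2, 3 → 2
2: none → 0
3: none → 0
Total inversions: 6 + 5 + 4 + 3 + 2 + 0 + 0 = 20

20 adjacent swaps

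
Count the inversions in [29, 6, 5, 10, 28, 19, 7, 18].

Inversions: 14

Sweep left to right; for each value list the smaller values that follow it:
29 → 6, 5, 10, 28, 19, 7, 18 → 7
6 → 5 → 1
5 → none → 0
10 → 7 → 1
28 → 19, 7, 18 → 3
19 → 7, 18 → 2
7 → none → 0
18 → none → 0
Sum: 7 + 1 + 0 + 1 + 3 + 2 + 0 + 0 = 14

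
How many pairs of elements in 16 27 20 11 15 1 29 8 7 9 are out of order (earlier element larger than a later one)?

Element-by-element contributions:
16 → 11, 15, 1, 8, 7, 9 → 6
27 → 20, 11, 15, 1, 8, 7, 9 → 7
20 → 11, 15, 1, 8, 7, 9 → 6
11 → 1, 8, 7, 9 → 4
15 → 1, 8, 7, 9 → 4
1 → none → 0
29 → 8, 7, 9 → 3
8 → 7 → 1
7 → none → 0
9 → none → 0
Sum: 6 + 7 + 6 + 4 + 4 + 0 + 3 + 1 + 0 + 0 = 31

31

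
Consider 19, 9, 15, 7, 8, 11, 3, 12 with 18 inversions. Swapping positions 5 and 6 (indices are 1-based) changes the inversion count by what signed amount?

+1

Positions 5 and 6 hold 8 and 11; after swapping, the array is [19, 9, 15, 7, 11, 8, 3, 12].
Count, for each position, how many later elements it exceeds:
19: 7
9: 3
15: 5
7: 1
11: 2
8: 1
3: 0
12: 0
Sum: 7 + 3 + 5 + 1 + 2 + 1 + 0 + 0 = 19
Change: 19 − 18 = +1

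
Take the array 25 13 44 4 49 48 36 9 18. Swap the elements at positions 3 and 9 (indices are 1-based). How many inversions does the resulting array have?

Positions 3 and 9 hold 44 and 18; after swapping, the array is [25, 13, 18, 4, 49, 48, 36, 9, 44].
Count, for each position, how many later elements it exceeds:
25 → 13, 18, 4, 9 → 4
13 → 4, 9 → 2
18 → 4, 9 → 2
4 → none → 0
49 → 48, 36, 9, 44 → 4
48 → 36, 9, 44 → 3
36 → 9 → 1
9 → none → 0
44 → none → 0
Sum: 4 + 2 + 2 + 0 + 4 + 3 + 1 + 0 + 0 = 16

16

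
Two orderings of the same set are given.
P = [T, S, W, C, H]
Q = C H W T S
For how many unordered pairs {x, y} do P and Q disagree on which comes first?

There are 8 disagreeing pairs.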